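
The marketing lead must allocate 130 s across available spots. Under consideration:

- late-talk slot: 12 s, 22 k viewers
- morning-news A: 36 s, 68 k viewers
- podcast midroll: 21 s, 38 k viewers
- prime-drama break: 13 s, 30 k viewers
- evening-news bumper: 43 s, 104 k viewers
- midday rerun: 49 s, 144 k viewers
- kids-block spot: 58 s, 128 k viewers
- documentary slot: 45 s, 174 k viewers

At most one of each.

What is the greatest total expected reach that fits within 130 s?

386

By expected reach per s: documentary slot 3.87, midday rerun 2.94, evening-news bumper 2.42, prime-drama break 2.31 lead.
The ratio heuristic lands on late-talk slot + prime-drama break + midday rerun + documentary slot (370) but leaves 11 s idle.
Dropping late-talk slot and prime-drama break frees 25 s; slotting in morning-news A (36 s) lifts the total to 386 at 130 s.
Nothing else within 130 s beats 386.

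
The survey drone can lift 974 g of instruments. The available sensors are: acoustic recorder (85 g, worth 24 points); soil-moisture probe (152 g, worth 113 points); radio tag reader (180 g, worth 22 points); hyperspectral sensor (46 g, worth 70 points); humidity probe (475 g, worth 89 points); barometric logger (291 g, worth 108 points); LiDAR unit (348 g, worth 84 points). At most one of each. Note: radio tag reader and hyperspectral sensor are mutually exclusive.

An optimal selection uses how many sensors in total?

5

Best achievable data value is 399.
One optimal bundle: acoustic recorder + soil-moisture probe + hyperspectral sensor + barometric logger + LiDAR unit (922 g).
Every optimal selection uses 5 sensors.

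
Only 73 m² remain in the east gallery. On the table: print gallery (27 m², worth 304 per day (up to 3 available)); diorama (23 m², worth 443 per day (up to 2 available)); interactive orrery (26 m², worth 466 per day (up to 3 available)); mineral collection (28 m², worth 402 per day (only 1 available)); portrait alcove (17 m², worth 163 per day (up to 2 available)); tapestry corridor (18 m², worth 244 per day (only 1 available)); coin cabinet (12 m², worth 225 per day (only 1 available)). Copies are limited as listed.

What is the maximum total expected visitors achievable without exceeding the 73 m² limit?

Greedy by ratio would take 2×diorama + coin cabinet: 58 m² used, total 1111.
The 12 m² tied up in coin cabinet is better spent on interactive orrery — total rises to 1352 (72 m²).
No other feasible combination exceeds 1352.

1352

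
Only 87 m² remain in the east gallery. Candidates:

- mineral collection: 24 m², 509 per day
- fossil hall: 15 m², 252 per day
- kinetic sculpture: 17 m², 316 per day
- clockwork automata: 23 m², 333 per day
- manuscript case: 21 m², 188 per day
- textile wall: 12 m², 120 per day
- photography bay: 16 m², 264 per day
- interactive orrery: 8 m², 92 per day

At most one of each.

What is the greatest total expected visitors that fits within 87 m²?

1502

The ratio heuristic lands on mineral collection + fossil hall + kinetic sculpture + photography bay + interactive orrery (1433) but leaves 7 m² idle.
The 16 m² tied up in photography bay is better spent on clockwork automata — total rises to 1502 (87 m²).
The closest alternative, mineral collection + fossil hall + kinetic sculpture + textile wall + photography bay, reaches only 1461.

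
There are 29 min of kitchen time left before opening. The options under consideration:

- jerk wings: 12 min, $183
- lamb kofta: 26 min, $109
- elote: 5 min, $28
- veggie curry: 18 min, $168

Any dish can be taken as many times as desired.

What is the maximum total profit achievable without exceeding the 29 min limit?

Best packing: 2×jerk wings + elote — 29 min, 394 total.

394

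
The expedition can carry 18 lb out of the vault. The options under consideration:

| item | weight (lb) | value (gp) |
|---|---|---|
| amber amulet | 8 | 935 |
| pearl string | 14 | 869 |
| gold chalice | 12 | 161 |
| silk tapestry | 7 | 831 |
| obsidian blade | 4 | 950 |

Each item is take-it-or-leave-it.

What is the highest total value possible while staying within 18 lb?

Density check — obsidian blade 237.50, silk tapestry 118.71, amber amulet 116.88 are the best per lb.
Greedy by ratio would take silk tapestry + obsidian blade: 11 lb used, total 1781.
The 7 lb tied up in silk tapestry is better spent on amber amulet — total rises to 1885 (12 lb).
Runner-up pearl string + obsidian blade tops out at 1819.

1885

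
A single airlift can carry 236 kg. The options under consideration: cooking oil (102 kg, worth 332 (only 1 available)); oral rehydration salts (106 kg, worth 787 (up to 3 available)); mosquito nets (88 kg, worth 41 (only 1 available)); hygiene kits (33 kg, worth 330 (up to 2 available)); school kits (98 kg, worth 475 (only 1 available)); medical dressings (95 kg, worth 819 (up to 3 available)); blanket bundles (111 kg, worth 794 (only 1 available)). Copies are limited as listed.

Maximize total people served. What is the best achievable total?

1968

A density-first pass picks 2×hygiene kits + medical dressings — 1479 at 161 kg.
The 33 kg tied up in hygiene kits is better spent on medical dressings — total rises to 1968 (223 kg).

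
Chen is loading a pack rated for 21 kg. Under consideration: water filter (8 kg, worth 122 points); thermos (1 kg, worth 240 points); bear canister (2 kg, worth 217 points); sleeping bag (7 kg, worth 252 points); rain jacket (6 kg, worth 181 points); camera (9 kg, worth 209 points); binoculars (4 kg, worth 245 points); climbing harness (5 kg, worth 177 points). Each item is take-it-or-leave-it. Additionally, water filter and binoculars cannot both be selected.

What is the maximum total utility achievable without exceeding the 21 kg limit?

A density-first pass picks thermos + bear canister + sleeping bag + binoculars + climbing harness — 1131 at 19 kg.
Dropping climbing harness frees 5 kg; slotting in rain jacket (6 kg) lifts the total to 1135 at 20 kg.
An exhaustive check of the 256 subsets confirms 1135.

1135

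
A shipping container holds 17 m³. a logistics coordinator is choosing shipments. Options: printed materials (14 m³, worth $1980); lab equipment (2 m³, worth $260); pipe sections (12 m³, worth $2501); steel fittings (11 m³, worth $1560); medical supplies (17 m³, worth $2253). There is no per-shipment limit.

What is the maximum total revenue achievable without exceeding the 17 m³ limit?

3021

Ranking by ratio (revenue/m³): pipe sections 208.42, steel fittings 141.82, printed materials 141.43, medical supplies 132.53.
Taking 2×lab equipment + pipe sections: 16 m³ used, 3021 in revenue.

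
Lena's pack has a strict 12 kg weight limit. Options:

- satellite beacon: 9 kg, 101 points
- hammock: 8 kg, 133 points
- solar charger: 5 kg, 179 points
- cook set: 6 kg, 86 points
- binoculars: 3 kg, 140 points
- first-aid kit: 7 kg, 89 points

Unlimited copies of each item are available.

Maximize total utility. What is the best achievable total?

Taking 4×binoculars: 12 kg used, 560 in utility.
Every other selection either busts 12 kg or fails to beat 560.

560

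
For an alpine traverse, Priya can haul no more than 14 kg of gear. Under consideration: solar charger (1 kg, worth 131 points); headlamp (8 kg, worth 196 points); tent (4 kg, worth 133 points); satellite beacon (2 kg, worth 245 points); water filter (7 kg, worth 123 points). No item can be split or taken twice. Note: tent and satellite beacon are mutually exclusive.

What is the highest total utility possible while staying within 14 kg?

Density check — solar charger 131.00, satellite beacon 122.50, tent 33.25, headlamp 24.50 are the best per kg.
Best packing: solar charger + headlamp + satellite beacon — 11 kg, 572 total.
Runner-up solar charger + satellite beacon + water filter tops out at 499.

572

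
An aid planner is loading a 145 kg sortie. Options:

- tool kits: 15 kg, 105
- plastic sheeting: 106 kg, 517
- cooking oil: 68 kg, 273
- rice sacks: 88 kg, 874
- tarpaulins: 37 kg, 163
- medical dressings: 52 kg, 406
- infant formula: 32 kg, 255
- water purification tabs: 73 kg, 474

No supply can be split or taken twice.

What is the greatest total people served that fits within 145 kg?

The ratio heuristic lands on tool kits + rice sacks + infant formula (1234) but leaves 10 kg idle.
Dropping tool kits and infant formula frees 47 kg; slotting in medical dressings (52 kg) lifts the total to 1280 at 140 kg.
Next best is tool kits + rice sacks + infant formula at 1234 (135 kg) — short by 46.

1280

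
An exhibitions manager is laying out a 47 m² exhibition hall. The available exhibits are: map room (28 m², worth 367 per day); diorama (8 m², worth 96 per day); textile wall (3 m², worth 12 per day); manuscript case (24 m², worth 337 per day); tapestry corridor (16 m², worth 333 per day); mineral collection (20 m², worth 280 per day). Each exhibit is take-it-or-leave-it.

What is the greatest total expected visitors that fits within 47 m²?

By expected visitors per m²: tapestry corridor 20.81, manuscript case 14.04, mineral collection 14.00 lead.
Filling by ratio: textile wall + manuscript case + tapestry corridor for 682, with 4 m² left unused.
The 24 m² tied up in manuscript case is better spent on diorama + mineral collection — total rises to 721 (47 m²).
The closest alternative, map room + textile wall + tapestry corridor, reaches only 712.

721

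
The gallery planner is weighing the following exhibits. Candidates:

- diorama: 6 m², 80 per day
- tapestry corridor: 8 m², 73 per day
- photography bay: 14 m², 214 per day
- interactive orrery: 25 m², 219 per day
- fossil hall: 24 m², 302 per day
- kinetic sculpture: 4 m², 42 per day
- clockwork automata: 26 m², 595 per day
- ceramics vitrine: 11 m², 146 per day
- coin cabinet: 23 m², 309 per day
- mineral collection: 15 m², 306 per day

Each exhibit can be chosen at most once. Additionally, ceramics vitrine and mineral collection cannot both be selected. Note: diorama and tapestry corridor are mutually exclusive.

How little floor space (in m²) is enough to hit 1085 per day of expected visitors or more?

55

Look for the lowest-floor combination reaching 1085.
photography bay + clockwork automata + mineral collection: 1115 expected visitors at 55 m².
Any bundle with less than 55 m² falls short of 1085.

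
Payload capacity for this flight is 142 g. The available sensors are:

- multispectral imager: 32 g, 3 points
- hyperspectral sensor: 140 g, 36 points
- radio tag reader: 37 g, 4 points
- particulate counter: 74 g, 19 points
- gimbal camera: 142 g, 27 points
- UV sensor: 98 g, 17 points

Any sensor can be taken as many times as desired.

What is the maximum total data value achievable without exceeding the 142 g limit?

The ratio ordering already packs tightly: hyperspectral sensor, 140 g, 36.
The spare 2 g is too small for any remaining sensor, and no exchange beats 36.

36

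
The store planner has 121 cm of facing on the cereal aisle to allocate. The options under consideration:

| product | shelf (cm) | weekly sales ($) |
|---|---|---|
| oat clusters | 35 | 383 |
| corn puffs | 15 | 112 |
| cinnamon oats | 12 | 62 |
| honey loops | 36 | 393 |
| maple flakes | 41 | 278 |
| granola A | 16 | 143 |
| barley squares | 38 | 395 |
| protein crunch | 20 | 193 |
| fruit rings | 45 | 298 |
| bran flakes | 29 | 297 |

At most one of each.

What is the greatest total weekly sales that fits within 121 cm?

1266

A density-first pass picks oat clusters + cinnamon oats + honey loops + barley squares — 1233 at 121 cm.
The 50 cm tied up in cinnamon oats and barley squares is better spent on protein crunch + bran flakes — total rises to 1266 (120 cm).
An exhaustive check of the 1024 subsets confirms 1266.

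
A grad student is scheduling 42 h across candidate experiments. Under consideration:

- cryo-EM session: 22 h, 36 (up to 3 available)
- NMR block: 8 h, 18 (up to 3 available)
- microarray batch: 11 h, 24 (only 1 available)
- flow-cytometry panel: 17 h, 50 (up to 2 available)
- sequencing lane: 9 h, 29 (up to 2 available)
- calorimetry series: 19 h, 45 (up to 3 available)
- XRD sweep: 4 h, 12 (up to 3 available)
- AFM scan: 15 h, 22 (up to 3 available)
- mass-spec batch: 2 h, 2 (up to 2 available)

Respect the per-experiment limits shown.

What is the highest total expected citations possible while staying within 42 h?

By expected citations per h: sequencing lane 3.22, XRD sweep 3.00, flow-cytometry panel 2.94 lead.
A density-first pass picks NMR block + 2×sequencing lane + 3×XRD sweep + 2×mass-spec batch — 116 at 42 h.
Reworking the packing: 2×flow-cytometry panel + 2×XRD sweep uses 42 h and improves the total to 124.

124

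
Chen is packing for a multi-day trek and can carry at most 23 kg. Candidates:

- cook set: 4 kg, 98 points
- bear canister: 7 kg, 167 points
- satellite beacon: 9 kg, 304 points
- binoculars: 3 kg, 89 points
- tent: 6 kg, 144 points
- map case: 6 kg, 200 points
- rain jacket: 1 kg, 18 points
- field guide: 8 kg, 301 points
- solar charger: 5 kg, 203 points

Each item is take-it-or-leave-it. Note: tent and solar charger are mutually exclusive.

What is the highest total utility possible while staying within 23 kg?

826

Best packing: satellite beacon + rain jacket + field guide + solar charger — 23 kg, 826 total.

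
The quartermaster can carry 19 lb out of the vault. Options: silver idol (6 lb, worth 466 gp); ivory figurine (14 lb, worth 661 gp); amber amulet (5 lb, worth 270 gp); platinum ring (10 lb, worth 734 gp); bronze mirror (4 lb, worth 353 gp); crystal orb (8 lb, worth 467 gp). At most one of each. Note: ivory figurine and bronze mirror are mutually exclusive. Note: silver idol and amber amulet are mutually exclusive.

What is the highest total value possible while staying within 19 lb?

Filling by ratio: silver idol + bronze mirror + crystal orb for 1286, with 1 lb left unused.
Replace silver idol and crystal orb with amber amulet + platinum ring: the trade gains 71 net, giving 1357 at 19 lb.
Next best is silver idol + bronze mirror + crystal orb at 1286 (18 lb) — short by 71.

1357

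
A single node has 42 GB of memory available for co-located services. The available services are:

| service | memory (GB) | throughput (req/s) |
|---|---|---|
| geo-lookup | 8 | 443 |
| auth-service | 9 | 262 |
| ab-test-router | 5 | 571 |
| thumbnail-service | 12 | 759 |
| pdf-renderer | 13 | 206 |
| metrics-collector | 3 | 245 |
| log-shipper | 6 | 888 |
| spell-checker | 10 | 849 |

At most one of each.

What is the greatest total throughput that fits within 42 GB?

3510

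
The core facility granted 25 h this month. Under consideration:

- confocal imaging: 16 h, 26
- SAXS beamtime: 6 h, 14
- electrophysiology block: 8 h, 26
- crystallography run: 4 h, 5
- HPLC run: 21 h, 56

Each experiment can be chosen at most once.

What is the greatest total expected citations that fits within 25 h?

61

The ratio heuristic lands on SAXS beamtime + electrophysiology block + crystallography run (45) but leaves 7 h idle.
Replace SAXS beamtime and electrophysiology block with HPLC run: the trade gains 16 net, giving 61 at 25 h.
Runner-up HPLC run tops out at 56.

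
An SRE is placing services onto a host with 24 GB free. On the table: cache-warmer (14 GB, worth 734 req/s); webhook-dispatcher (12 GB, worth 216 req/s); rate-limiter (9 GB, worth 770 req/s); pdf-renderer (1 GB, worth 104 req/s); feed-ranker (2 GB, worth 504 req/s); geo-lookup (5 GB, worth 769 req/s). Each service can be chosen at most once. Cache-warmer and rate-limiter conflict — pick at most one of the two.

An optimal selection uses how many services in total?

The maximum throughput within 24 GB is 2147.
One optimal bundle: rate-limiter + pdf-renderer + feed-ranker + geo-lookup (17 GB).
Every optimal selection uses 4 services.

4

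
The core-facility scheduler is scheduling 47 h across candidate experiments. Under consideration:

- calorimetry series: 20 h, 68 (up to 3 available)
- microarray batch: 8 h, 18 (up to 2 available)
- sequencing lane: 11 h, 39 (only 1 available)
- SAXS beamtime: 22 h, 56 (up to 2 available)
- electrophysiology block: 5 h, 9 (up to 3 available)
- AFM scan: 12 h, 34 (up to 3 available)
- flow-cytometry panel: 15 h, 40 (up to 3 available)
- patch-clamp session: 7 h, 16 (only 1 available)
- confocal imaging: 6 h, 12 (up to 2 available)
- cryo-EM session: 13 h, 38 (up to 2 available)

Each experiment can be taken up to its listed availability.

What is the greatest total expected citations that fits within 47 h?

152

Ranking by ratio (expected citations/h): sequencing lane 3.55, calorimetry series 3.40, cryo-EM session 2.92.
Filling by ratio: calorimetry series + sequencing lane + cryo-EM session for 145, with 3 h left unused.
The 24 h tied up in sequencing lane and cryo-EM session is better spent on calorimetry series + patch-clamp session — total rises to 152 (47 h).
No other feasible combination exceeds 152.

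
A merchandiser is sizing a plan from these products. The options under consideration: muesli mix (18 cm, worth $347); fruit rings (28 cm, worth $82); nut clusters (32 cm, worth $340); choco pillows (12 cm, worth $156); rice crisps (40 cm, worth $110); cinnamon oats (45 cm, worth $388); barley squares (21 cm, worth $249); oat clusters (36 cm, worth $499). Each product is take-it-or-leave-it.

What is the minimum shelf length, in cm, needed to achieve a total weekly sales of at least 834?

54

Need the lightest bundle worth ≥ 834.
Taking muesli mix + oat clusters gives 846 (≥ 834) for 54 cm.
Below 54 cm the best achievable stays under 834.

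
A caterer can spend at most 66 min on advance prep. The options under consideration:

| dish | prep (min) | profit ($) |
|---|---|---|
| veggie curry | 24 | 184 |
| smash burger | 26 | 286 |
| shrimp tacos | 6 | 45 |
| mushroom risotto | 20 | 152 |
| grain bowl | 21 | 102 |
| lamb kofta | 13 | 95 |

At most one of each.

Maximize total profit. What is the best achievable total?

Filling by ratio: veggie curry + smash burger + shrimp tacos for 515, with 10 min left unused.
The 24 min tied up in veggie curry is better spent on mushroom risotto + lamb kofta — total rises to 578 (65 min).
Runner-up veggie curry + smash burger + lamb kofta tops out at 565.

578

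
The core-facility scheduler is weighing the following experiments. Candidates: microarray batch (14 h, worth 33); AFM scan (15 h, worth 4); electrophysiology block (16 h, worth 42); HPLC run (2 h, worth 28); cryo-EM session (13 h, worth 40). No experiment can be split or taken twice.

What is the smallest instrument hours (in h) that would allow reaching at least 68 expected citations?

15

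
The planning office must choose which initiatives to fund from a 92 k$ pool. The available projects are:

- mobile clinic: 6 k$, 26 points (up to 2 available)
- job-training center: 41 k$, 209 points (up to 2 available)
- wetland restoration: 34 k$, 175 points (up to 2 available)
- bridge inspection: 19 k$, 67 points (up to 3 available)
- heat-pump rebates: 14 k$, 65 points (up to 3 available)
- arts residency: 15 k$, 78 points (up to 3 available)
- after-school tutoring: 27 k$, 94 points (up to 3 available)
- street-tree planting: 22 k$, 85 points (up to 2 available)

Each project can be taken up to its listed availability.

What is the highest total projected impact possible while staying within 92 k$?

Taking the top-ratio projects first gives 2×mobile clinic + wetland restoration + 3×arts residency for 461 (91 k$).
Dropping mobile clinic and wetland restoration frees 40 k$; slotting in job-training center (41 k$) lifts the total to 469 at 92 k$.

469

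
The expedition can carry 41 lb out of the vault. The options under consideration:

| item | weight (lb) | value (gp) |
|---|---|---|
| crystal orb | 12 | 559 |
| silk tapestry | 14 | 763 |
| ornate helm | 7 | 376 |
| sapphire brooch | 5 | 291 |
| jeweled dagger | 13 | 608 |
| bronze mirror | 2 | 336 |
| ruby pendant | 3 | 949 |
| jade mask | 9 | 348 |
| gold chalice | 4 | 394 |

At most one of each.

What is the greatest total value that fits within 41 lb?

A density-first pass picks silk tapestry + ornate helm + sapphire brooch + bronze mirror + ruby pendant + gold chalice — 3109 at 35 lb.
The 7 lb tied up in ornate helm is better spent on jeweled dagger — total rises to 3341 (41 lb).
Runner-up crystal orb + silk tapestry + sapphire brooch + bronze mirror + ruby pendant + gold chalice tops out at 3292.

3341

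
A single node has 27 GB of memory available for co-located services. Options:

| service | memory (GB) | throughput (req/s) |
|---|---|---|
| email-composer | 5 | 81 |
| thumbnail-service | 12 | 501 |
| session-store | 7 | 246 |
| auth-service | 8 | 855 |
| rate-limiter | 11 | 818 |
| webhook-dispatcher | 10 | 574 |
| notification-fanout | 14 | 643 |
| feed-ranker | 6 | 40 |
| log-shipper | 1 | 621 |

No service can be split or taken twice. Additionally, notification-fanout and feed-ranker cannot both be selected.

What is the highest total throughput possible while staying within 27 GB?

2540

By throughput per GB: log-shipper 621.00, auth-service 106.88, rate-limiter 74.36 lead.
Session-store + auth-service + rate-limiter + log-shipper uses 27 of the 27 GB and totals 2540.
That's the maximum — no feasible swap from here does better than 2540.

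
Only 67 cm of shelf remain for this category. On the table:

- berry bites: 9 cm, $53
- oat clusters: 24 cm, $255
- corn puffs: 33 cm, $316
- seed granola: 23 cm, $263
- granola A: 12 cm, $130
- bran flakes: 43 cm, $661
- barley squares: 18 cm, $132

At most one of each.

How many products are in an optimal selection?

Best achievable weekly sales is 924.
For example seed granola + bran flakes achieves it, using 66 cm.
Any selection reaching 924 contains exactly 2 products.

2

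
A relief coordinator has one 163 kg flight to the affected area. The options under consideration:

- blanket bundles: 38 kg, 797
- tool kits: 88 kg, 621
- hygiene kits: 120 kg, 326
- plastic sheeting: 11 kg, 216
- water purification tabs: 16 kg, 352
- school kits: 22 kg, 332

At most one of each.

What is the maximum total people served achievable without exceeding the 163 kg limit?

Ranking by ratio (people served/kg): water purification tabs 22.00, blanket bundles 20.97, plastic sheeting 19.64, school kits 15.09.
Filling by ratio: blanket bundles + plastic sheeting + water purification tabs + school kits for 1697, with 76 kg left unused.
The 22 kg tied up in school kits is better spent on tool kits — total rises to 1986 (153 kg).
That's the maximum — no swap from here does better than 1986.

1986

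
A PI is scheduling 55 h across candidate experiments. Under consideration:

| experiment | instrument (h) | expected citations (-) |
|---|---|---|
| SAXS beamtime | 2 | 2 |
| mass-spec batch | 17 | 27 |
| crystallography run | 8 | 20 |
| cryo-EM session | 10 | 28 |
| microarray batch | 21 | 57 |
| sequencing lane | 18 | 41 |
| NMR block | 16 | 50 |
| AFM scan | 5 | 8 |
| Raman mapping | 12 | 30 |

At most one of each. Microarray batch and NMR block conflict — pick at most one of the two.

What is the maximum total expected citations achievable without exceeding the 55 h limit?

Ranking by ratio (expected citations/h): NMR block 3.12, cryo-EM session 2.80, microarray batch 2.71, crystallography run 2.50.
Best packing: SAXS beamtime + crystallography run + cryo-EM session + sequencing lane + NMR block — 54 h, 141 total.

141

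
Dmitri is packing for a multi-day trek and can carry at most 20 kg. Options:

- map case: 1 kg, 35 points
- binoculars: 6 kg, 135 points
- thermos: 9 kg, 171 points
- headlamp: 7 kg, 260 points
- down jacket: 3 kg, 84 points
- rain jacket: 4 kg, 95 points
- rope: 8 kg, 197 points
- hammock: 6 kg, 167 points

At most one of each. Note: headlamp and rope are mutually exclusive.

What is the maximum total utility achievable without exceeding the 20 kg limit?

A density-first pass picks map case + headlamp + down jacket + hammock — 546 at 17 kg.
Dropping map case frees 1 kg; slotting in rain jacket (4 kg) lifts the total to 606 at 20 kg.
Nothing else feasible within 20 kg beats 606.

606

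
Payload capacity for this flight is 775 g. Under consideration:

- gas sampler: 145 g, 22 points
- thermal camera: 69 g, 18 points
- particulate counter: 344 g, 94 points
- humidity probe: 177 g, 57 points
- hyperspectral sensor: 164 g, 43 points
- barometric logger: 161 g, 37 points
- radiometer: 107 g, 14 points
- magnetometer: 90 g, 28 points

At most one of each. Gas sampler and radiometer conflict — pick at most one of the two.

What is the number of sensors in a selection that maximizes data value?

4

The maximum data value within 775 g is 222.
One optimal bundle: particulate counter + humidity probe + hyperspectral sensor + magnetometer (775 g).
Every optimal selection uses 4 sensors.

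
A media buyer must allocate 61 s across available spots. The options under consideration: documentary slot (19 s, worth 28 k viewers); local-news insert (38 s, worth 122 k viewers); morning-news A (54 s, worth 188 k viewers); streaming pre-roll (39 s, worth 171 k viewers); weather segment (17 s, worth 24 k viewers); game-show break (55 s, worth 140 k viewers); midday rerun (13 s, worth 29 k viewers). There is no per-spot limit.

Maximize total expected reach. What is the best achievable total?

200

The ratio ordering already packs tightly: streaming pre-roll + midday rerun, 52 s, 200.
Nothing else within 61 s beats 200.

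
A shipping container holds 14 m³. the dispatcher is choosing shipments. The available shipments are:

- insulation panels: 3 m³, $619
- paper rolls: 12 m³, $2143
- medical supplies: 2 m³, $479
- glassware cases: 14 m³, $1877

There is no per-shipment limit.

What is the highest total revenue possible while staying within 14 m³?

3353

7×medical supplies uses 14 of the 14 m³ and totals 3353.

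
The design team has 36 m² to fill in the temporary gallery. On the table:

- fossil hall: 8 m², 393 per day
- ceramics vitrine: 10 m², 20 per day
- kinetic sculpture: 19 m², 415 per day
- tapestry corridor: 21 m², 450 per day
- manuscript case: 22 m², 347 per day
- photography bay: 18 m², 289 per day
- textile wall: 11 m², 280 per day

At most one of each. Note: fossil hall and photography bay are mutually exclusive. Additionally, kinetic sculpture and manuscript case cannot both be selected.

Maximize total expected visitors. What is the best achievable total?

843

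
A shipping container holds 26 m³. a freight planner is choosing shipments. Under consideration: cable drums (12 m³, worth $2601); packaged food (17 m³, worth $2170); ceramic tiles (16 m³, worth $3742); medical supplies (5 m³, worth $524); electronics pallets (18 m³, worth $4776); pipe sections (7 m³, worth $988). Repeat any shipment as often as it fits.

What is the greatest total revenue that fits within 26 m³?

5764

Density check — electronics pallets 265.33, ceramic tiles 233.88, cable drums 216.75 are the best per m³.
Best packing: electronics pallets + pipe sections — 25 m³, 5764 total.
The spare 1 m³ is too small for any remaining shipment, and no exchange beats 5764.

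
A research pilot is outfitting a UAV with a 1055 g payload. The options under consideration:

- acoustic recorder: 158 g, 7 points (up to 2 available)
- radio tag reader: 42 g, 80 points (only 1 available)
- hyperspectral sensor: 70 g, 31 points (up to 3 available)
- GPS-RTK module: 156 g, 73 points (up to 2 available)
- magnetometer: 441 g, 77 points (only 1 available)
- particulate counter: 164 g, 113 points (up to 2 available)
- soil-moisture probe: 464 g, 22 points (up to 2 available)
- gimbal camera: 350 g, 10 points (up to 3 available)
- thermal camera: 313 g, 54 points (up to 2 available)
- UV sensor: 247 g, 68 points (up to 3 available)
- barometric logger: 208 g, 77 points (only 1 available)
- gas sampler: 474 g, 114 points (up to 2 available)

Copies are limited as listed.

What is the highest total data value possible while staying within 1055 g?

Ranking by ratio (data value/g): radio tag reader 1.90, particulate counter 0.69, GPS-RTK module 0.47.
A density-first pass picks acoustic recorder + radio tag reader + 3×hyperspectral sensor + 2×GPS-RTK module + 2×particulate counter — 552 at 1050 g.
Dropping acoustic recorder and hyperspectral sensor frees 228 g; slotting in barometric logger (208 g) lifts the total to 591 at 1030 g.
No other feasible combination exceeds 591.

591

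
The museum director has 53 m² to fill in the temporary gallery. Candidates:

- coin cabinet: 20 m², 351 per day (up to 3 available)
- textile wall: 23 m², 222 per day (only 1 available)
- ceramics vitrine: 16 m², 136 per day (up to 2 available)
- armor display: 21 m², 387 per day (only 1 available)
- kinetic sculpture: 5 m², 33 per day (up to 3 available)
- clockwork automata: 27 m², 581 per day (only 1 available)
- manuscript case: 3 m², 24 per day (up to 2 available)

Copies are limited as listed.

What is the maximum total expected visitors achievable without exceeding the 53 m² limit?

Greedy by ratio would take armor display + clockwork automata + manuscript case: 51 m² used, total 992.
Replace manuscript case with kinetic sculpture: the trade gains 9 net, giving 1001 at 53 m².
That's the maximum — no swap from here does better than 1001.

1001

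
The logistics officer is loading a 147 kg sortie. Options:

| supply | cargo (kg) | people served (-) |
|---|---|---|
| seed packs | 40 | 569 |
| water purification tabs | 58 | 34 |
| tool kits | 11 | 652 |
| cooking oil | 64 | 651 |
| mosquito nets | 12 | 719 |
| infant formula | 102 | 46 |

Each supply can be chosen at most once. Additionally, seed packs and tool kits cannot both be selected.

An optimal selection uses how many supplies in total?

The maximum people served within 147 kg is 2056.
One optimal bundle: water purification tabs + tool kits + cooking oil + mosquito nets (145 kg).
All optima have 4 supplies.

4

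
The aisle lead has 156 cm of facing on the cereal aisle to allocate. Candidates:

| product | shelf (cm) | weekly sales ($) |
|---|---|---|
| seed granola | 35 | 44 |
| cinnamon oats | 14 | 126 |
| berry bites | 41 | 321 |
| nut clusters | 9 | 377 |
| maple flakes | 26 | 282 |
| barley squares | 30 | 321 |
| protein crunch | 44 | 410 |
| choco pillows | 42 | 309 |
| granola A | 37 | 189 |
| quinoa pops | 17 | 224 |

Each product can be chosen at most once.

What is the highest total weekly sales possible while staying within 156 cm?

1779

Taking the top-ratio products first gives cinnamon oats + nut clusters + maple flakes + barley squares + protein crunch + quinoa pops for 1740 (140 cm).
Dropping maple flakes frees 26 cm; slotting in berry bites (41 cm) lifts the total to 1779 at 155 cm.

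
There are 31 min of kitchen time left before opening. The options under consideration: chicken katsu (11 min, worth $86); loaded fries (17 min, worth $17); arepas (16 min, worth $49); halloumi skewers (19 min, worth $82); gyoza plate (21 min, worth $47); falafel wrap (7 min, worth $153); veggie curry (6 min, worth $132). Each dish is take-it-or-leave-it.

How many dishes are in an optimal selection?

3

Best achievable profit is 371.
For example chicken katsu + falafel wrap + veggie curry achieves it, using 24 min.
Every optimal selection uses 3 dishes.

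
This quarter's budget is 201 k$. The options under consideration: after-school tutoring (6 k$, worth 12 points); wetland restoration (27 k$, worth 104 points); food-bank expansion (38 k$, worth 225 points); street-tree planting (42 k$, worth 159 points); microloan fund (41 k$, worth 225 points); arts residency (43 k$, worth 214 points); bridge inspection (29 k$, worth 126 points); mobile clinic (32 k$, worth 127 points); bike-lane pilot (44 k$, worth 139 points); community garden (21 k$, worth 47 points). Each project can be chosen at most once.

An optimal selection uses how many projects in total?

6

The maximum projected impact within 201 k$ is 961.
after-school tutoring + food-bank expansion + street-tree planting + microloan fund + arts residency + bridge inspection hits 961 at 199 k$.
Any selection reaching 961 contains exactly 6 projects.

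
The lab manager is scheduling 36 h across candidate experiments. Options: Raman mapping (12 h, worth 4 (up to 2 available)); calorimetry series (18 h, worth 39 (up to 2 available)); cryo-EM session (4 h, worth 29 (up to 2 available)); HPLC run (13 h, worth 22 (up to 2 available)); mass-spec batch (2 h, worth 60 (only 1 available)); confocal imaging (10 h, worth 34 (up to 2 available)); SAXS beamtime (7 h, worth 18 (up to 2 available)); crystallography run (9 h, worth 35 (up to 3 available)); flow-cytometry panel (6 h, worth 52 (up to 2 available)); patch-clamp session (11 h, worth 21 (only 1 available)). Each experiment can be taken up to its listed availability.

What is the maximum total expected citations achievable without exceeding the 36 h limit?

Greedy by ratio would take 2×cryo-EM session + mass-spec batch + crystallography run + 2×flow-cytometry panel: 31 h used, total 257.
The 4 h tied up in cryo-EM session is better spent on crystallography run — total rises to 263 (36 h).

263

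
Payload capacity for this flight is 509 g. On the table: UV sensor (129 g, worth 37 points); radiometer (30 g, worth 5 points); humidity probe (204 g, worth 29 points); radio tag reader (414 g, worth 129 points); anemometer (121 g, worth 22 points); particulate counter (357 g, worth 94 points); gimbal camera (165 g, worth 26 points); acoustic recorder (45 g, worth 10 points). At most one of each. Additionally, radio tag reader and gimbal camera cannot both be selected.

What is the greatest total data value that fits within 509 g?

Ranking by ratio (data value/g): radio tag reader 0.31, UV sensor 0.29, particulate counter 0.26.
The ratio ordering already packs tightly: radiometer + radio tag reader + acoustic recorder, 489 g, 144.
Nothing else feasible within 509 g beats 144.

144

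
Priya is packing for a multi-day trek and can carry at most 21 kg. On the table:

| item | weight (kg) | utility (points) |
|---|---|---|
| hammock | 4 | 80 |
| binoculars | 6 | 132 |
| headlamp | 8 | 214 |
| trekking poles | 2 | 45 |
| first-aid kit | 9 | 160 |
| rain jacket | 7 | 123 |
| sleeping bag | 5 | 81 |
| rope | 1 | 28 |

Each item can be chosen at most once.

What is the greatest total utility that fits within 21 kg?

499

Ranking by ratio (utility/kg): rope 28.00, headlamp 26.75, trekking poles 22.50, binoculars 22.00.
Taking hammock + binoculars + headlamp + trekking poles + rope: 21 kg used, 499 in utility.
That's the maximum — no swap from here does better than 499.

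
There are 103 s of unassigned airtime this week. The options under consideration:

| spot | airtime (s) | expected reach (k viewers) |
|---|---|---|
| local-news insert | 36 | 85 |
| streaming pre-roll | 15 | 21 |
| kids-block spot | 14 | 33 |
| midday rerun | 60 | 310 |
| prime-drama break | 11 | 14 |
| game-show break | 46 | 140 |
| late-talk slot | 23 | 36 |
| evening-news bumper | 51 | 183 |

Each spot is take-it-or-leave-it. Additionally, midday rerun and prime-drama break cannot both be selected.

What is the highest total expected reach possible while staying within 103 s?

Best packing: local-news insert + midday rerun — 96 s, 395 total.

395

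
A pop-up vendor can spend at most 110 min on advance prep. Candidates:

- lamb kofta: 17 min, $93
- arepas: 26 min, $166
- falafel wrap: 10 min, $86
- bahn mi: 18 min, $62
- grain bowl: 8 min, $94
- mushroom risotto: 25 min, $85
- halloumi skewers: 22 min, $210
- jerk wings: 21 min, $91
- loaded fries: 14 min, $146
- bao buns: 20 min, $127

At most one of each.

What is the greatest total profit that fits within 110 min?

Greedy by ratio would take arepas + falafel wrap + grain bowl + halloumi skewers + loaded fries + bao buns: 100 min used, total 829.
The 10 min tied up in falafel wrap is better spent on lamb kofta — total rises to 836 (107 min).

836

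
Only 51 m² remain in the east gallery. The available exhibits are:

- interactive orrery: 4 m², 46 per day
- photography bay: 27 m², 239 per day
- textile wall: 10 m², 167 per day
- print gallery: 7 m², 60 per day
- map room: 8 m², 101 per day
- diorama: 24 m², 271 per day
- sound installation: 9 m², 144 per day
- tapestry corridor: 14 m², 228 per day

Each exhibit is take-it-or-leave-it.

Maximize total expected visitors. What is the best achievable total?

Taking the top-ratio exhibits first gives interactive orrery + textile wall + map room + sound installation + tapestry corridor for 686 (45 m²).
Dropping interactive orrery frees 4 m²; slotting in print gallery (7 m²) lifts the total to 700 at 48 m².
Next best is interactive orrery + diorama + sound installation + tapestry corridor at 689 (51 m²) — short by 11.

700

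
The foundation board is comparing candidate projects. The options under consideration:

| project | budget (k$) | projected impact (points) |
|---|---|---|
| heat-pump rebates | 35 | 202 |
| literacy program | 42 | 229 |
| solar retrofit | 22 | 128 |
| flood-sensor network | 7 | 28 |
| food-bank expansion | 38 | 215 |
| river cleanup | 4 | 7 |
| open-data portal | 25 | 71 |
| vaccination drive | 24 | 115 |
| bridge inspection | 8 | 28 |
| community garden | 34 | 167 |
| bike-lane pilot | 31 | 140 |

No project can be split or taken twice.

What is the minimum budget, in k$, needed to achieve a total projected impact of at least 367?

67

Minimise k$ subject to total projected impact ≥ 367.
Taking solar retrofit + flood-sensor network + food-bank expansion gives 371 (≥ 367) for 67 k$.
Below 67 k$ the best achievable stays under 367.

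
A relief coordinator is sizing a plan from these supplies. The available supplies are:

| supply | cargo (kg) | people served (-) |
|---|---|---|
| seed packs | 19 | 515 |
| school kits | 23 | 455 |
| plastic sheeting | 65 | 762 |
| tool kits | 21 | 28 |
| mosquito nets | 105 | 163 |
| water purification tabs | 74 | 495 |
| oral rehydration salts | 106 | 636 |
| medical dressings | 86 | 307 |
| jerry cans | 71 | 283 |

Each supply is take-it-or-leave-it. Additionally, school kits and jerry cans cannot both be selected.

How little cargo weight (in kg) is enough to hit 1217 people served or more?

Need the lightest bundle worth ≥ 1217.
Taking seed packs + plastic sheeting gives 1277 (≥ 1217) for 84 kg.
Below 84 kg the best achievable stays under 1217.

84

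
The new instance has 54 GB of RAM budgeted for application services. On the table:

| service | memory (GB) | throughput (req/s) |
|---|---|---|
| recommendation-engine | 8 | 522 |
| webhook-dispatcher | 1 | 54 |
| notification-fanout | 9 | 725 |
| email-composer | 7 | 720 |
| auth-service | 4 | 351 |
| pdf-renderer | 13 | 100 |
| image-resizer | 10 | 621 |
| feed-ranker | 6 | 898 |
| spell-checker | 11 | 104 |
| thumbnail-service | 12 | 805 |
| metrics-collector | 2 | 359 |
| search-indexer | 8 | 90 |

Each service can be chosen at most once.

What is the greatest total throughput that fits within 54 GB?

Greedy by ratio would take recommendation-engine + webhook-dispatcher + notification-fanout + email-composer + auth-service + feed-ranker + thumbnail-service + metrics-collector: 49 GB used, total 4434.
The 5 GB tied up in webhook-dispatcher and auth-service is better spent on image-resizer — total rises to 4650 (54 GB).
No other feasible combination exceeds 4650.

4650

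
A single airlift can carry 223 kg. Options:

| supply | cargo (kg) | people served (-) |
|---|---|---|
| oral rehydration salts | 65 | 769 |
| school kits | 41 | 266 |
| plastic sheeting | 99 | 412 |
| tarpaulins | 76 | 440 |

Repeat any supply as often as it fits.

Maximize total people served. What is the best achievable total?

2307

By people served per kg: oral rehydration salts 11.83, school kits 6.49, tarpaulins 5.79 lead.
The ratio ordering already packs tightly: 3×oral rehydration salts, 195 kg, 2307.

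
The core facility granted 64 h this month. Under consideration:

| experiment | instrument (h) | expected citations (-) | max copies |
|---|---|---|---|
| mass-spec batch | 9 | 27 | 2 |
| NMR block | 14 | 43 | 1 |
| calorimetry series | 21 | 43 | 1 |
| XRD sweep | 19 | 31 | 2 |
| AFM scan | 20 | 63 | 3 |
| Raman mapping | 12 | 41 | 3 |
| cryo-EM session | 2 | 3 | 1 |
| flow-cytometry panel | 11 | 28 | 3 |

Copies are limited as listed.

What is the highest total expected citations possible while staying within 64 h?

208

A density-first pass picks AFM scan + 3×Raman mapping + cryo-EM session — 189 at 58 h.
Replace Raman mapping and cryo-EM session with AFM scan: the trade gains 19 net, giving 208 at 64 h.
Every other selection either busts 64 h or exceeds an availability limit or fails to beat 208.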